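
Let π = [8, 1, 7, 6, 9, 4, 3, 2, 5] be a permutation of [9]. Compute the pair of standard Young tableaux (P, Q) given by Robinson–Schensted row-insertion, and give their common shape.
P = [1, 2, 5] / [3, 9] / [4] / [6] / [7] / [8];  Q = [1, 3, 5] / [2, 9] / [4] / [6] / [7] / [8];  common shape = (3, 2, 1, 1, 1, 1)

Row-insert the values π_1, π_2, … into P one at a time, bumping the leftmost entry strictly greater than the inserted value down to the next row. The recording tableau Q records, in position (i, j), the step at which that cell was added to P.
  Insert 8 (step 1): P = [8];  Q = [1]
  Insert 1 (step 2): P = [1] / [8];  Q = [1] / [2]
  Insert 7 (step 3): P = [1, 7] / [8];  Q = [1, 3] / [2]
  Insert 6 (step 4): P = [1, 6] / [7] / [8];  Q = [1, 3] / [2] / [4]
  Insert 9 (step 5): P = [1, 6, 9] / [7] / [8];  Q = [1, 3, 5] / [2] / [4]
  Insert 4 (step 6): P = [1, 4, 9] / [6] / [7] / [8];  Q = [1, 3, 5] / [2] / [4] / [6]
  Insert 3 (step 7): P = [1, 3, 9] / [4] / [6] / [7] / [8];  Q = [1, 3, 5] / [2] / [4] / [6] / [7]
  Insert 2 (step 8): P = [1, 2, 9] / [3] / [4] / [6] / [7] / [8];  Q = [1, 3, 5] / [2] / [4] / [6] / [7] / [8]
  Insert 5 (step 9): P = [1, 2, 5] / [3, 9] / [4] / [6] / [7] / [8];  Q = [1, 3, 5] / [2, 9] / [4] / [6] / [7] / [8]
Final shape: (3, 2, 1, 1, 1, 1).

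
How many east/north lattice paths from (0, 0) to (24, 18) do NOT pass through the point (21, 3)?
Number of paths = 353695469466

Total paths from (0, 0) to (24, 18): C(42, 24) = 353697121050. Paths through (21, 3): (paths (0, 0) → (21, 3)) × (paths (21, 3) → (24, 18)) = C(24, 21) · C(18, 3) = 2024 · 816 = 1651584. Avoidance count = 353697121050 − 1651584 = 353695469466.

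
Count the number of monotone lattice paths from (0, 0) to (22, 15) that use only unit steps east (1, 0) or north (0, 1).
Number of paths = 9364199760

A monotone lattice path from (0, 0) to (22, 15) consists of 22 east steps and 15 north steps in some order, so it is determined by which 22 of the 37 steps are east. The count is C(37, 22) = 9364199760.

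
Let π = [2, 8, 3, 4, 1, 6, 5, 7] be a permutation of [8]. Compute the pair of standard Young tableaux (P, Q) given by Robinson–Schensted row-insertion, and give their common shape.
P = [1, 3, 4, 5, 7] / [2, 6] / [8];  Q = [1, 2, 4, 6, 8] / [3, 7] / [5];  common shape = (5, 2, 1)

Row-insert the values π_1, π_2, … into P one at a time, bumping the leftmost entry strictly greater than the inserted value down to the next row. The recording tableau Q records, in position (i, j), the step at which that cell was added to P.
  Insert 2 (step 1): P = [2];  Q = [1]
  Insert 8 (step 2): P = [2, 8];  Q = [1, 2]
  Insert 3 (step 3): P = [2, 3] / [8];  Q = [1, 2] / [3]
  Insert 4 (step 4): P = [2, 3, 4] / [8];  Q = [1, 2, 4] / [3]
  Insert 1 (step 5): P = [1, 3, 4] / [2] / [8];  Q = [1, 2, 4] / [3] / [5]
  Insert 6 (step 6): P = [1, 3, 4, 6] / [2] / [8];  Q = [1, 2, 4, 6] / [3] / [5]
  Insert 5 (step 7): P = [1, 3, 4, 5] / [2, 6] / [8];  Q = [1, 2, 4, 6] / [3, 7] / [5]
  Insert 7 (step 8): P = [1, 3, 4, 5, 7] / [2, 6] / [8];  Q = [1, 2, 4, 6, 8] / [3, 7] / [5]
Final shape: (5, 2, 1).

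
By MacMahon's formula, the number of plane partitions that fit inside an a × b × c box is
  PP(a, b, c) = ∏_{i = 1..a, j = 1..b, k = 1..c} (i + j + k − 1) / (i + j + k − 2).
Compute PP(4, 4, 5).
PP(4, 4, 5) = 1646568

Evaluate the triple product over i = 1..4, j = 1..4, k = 1..5. The factors are (2/1) · (3/2) · (4/3) · (5/4) · (6/5) · (3/2) · (4/3) · (5/4) · … (80 factors total). The numerators and denominators telescope so the product is an integer; carrying out the multiplication exactly gives PP(4, 4, 5) = 1646568.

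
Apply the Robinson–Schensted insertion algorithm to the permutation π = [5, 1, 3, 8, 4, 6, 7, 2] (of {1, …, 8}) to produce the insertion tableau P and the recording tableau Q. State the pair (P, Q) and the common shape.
P = [1, 2, 4, 6, 7] / [3, 8] / [5];  Q = [1, 3, 4, 6, 7] / [2, 5] / [8];  common shape = (5, 2, 1)

Row-insert the values π_1, π_2, … into P one at a time, bumping the leftmost entry strictly greater than the inserted value down to the next row. The recording tableau Q records, in position (i, j), the step at which that cell was added to P.
  Insert 5 (step 1): P = [5];  Q = [1]
  Insert 1 (step 2): P = [1] / [5];  Q = [1] / [2]
  Insert 3 (step 3): P = [1, 3] / [5];  Q = [1, 3] / [2]
  Insert 8 (step 4): P = [1, 3, 8] / [5];  Q = [1, 3, 4] / [2]
  Insert 4 (step 5): P = [1, 3, 4] / [5, 8];  Q = [1, 3, 4] / [2, 5]
  Insert 6 (step 6): P = [1, 3, 4, 6] / [5, 8];  Q = [1, 3, 4, 6] / [2, 5]
  Insert 7 (step 7): P = [1, 3, 4, 6, 7] / [5, 8];  Q = [1, 3, 4, 6, 7] / [2, 5]
  Insert 2 (step 8): P = [1, 2, 4, 6, 7] / [3, 8] / [5];  Q = [1, 3, 4, 6, 7] / [2, 5] / [8]
Final shape: (5, 2, 1).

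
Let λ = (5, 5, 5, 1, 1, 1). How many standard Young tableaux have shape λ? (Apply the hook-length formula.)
# SYT of shape (5, 5, 5, 1, 1, 1) = 1429428

Hook-length formula: f^λ = n! / Π hook(c), product over all cells c of the Young diagram. For λ = (5, 5, 5, 1, 1, 1), n = 18 boxes. Hook lengths by row (left-to-right, top-to-bottom): [10, 6, 5, 4, 3]; [9, 5, 4, 3, 2]; [8, 4, 3, 2, 1]; [3]; [2]; [1]. Product of hooks = 4478976000. So f^λ = 18! / 4478976000 = 6402373705728000 / 4478976000 = 1429428.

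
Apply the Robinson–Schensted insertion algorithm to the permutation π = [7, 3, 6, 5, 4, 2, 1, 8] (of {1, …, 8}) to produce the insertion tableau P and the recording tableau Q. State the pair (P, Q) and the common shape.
P = [1, 4, 8] / [2] / [3] / [5] / [6] / [7];  Q = [1, 3, 8] / [2] / [4] / [5] / [6] / [7];  common shape = (3, 1, 1, 1, 1, 1)

Row-insert the values π_1, π_2, … into P one at a time, bumping the leftmost entry strictly greater than the inserted value down to the next row. The recording tableau Q records, in position (i, j), the step at which that cell was added to P.
  Insert 7 (step 1): P = [7];  Q = [1]
  Insert 3 (step 2): P = [3] / [7];  Q = [1] / [2]
  Insert 6 (step 3): P = [3, 6] / [7];  Q = [1, 3] / [2]
  Insert 5 (step 4): P = [3, 5] / [6] / [7];  Q = [1, 3] / [2] / [4]
  Insert 4 (step 5): P = [3, 4] / [5] / [6] / [7];  Q = [1, 3] / [2] / [4] / [5]
  Insert 2 (step 6): P = [2, 4] / [3] / [5] / [6] / [7];  Q = [1, 3] / [2] / [4] / [5] / [6]
  Insert 1 (step 7): P = [1, 4] / [2] / [3] / [5] / [6] / [7];  Q = [1, 3] / [2] / [4] / [5] / [6] / [7]
  Insert 8 (step 8): P = [1, 4, 8] / [2] / [3] / [5] / [6] / [7];  Q = [1, 3, 8] / [2] / [4] / [5] / [6] / [7]
Final shape: (3, 1, 1, 1, 1, 1).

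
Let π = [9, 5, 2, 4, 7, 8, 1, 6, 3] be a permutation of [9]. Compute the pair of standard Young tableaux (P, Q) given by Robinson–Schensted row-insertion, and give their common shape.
P = [1, 3, 6, 8] / [2, 4] / [5, 7] / [9];  Q = [1, 4, 5, 6] / [2, 8] / [3, 9] / [7];  common shape = (4, 2, 2, 1)

Row-insert the values π_1, π_2, … into P one at a time, bumping the leftmost entry strictly greater than the inserted value down to the next row. The recording tableau Q records, in position (i, j), the step at which that cell was added to P.
  Insert 9 (step 1): P = [9];  Q = [1]
  Insert 5 (step 2): P = [5] / [9];  Q = [1] / [2]
  Insert 2 (step 3): P = [2] / [5] / [9];  Q = [1] / [2] / [3]
  Insert 4 (step 4): P = [2, 4] / [5] / [9];  Q = [1, 4] / [2] / [3]
  Insert 7 (step 5): P = [2, 4, 7] / [5] / [9];  Q = [1, 4, 5] / [2] / [3]
  Insert 8 (step 6): P = [2, 4, 7, 8] / [5] / [9];  Q = [1, 4, 5, 6] / [2] / [3]
  Insert 1 (step 7): P = [1, 4, 7, 8] / [2] / [5] / [9];  Q = [1, 4, 5, 6] / [2] / [3] / [7]
  Insert 6 (step 8): P = [1, 4, 6, 8] / [2, 7] / [5] / [9];  Q = [1, 4, 5, 6] / [2, 8] / [3] / [7]
  Insert 3 (step 9): P = [1, 3, 6, 8] / [2, 4] / [5, 7] / [9];  Q = [1, 4, 5, 6] / [2, 8] / [3, 9] / [7]
Final shape: (4, 2, 2, 1).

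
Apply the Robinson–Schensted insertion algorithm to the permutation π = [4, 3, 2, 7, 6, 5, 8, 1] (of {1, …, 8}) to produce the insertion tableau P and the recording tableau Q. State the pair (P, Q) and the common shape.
P = [1, 5, 8] / [2, 6] / [3, 7] / [4];  Q = [1, 4, 7] / [2, 5] / [3, 6] / [8];  common shape = (3, 2, 2, 1)

Row-insert the values π_1, π_2, … into P one at a time, bumping the leftmost entry strictly greater than the inserted value down to the next row. The recording tableau Q records, in position (i, j), the step at which that cell was added to P.
  Insert 4 (step 1): P = [4];  Q = [1]
  Insert 3 (step 2): P = [3] / [4];  Q = [1] / [2]
  Insert 2 (step 3): P = [2] / [3] / [4];  Q = [1] / [2] / [3]
  Insert 7 (step 4): P = [2, 7] / [3] / [4];  Q = [1, 4] / [2] / [3]
  Insert 6 (step 5): P = [2, 6] / [3, 7] / [4];  Q = [1, 4] / [2, 5] / [3]
  Insert 5 (step 6): P = [2, 5] / [3, 6] / [4, 7];  Q = [1, 4] / [2, 5] / [3, 6]
  Insert 8 (step 7): P = [2, 5, 8] / [3, 6] / [4, 7];  Q = [1, 4, 7] / [2, 5] / [3, 6]
  Insert 1 (step 8): P = [1, 5, 8] / [2, 6] / [3, 7] / [4];  Q = [1, 4, 7] / [2, 5] / [3, 6] / [8]
Final shape: (3, 2, 2, 1).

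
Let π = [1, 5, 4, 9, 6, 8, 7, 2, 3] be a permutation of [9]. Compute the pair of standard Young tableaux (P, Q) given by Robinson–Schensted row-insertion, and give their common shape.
P = [1, 2, 3, 7] / [4, 6] / [5, 8] / [9];  Q = [1, 2, 4, 6] / [3, 5] / [7, 9] / [8];  common shape = (4, 2, 2, 1)

Row-insert the values π_1, π_2, … into P one at a time, bumping the leftmost entry strictly greater than the inserted value down to the next row. The recording tableau Q records, in position (i, j), the step at which that cell was added to P.
  Insert 1 (step 1): P = [1];  Q = [1]
  Insert 5 (step 2): P = [1, 5];  Q = [1, 2]
  Insert 4 (step 3): P = [1, 4] / [5];  Q = [1, 2] / [3]
  Insert 9 (step 4): P = [1, 4, 9] / [5];  Q = [1, 2, 4] / [3]
  Insert 6 (step 5): P = [1, 4, 6] / [5, 9];  Q = [1, 2, 4] / [3, 5]
  Insert 8 (step 6): P = [1, 4, 6, 8] / [5, 9];  Q = [1, 2, 4, 6] / [3, 5]
  Insert 7 (step 7): P = [1, 4, 6, 7] / [5, 8] / [9];  Q = [1, 2, 4, 6] / [3, 5] / [7]
  Insert 2 (step 8): P = [1, 2, 6, 7] / [4, 8] / [5] / [9];  Q = [1, 2, 4, 6] / [3, 5] / [7] / [8]
  Insert 3 (step 9): P = [1, 2, 3, 7] / [4, 6] / [5, 8] / [9];  Q = [1, 2, 4, 6] / [3, 5] / [7, 9] / [8]
Final shape: (4, 2, 2, 1).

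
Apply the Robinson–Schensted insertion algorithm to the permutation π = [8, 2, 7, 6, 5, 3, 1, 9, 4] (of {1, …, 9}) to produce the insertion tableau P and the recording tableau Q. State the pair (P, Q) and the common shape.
P = [1, 3, 4] / [2, 9] / [5] / [6] / [7] / [8];  Q = [1, 3, 8] / [2, 9] / [4] / [5] / [6] / [7];  common shape = (3, 2, 1, 1, 1, 1)

Row-insert the values π_1, π_2, … into P one at a time, bumping the leftmost entry strictly greater than the inserted value down to the next row. The recording tableau Q records, in position (i, j), the step at which that cell was added to P.
  Insert 8 (step 1): P = [8];  Q = [1]
  Insert 2 (step 2): P = [2] / [8];  Q = [1] / [2]
  Insert 7 (step 3): P = [2, 7] / [8];  Q = [1, 3] / [2]
  Insert 6 (step 4): P = [2, 6] / [7] / [8];  Q = [1, 3] / [2] / [4]
  Insert 5 (step 5): P = [2, 5] / [6] / [7] / [8];  Q = [1, 3] / [2] / [4] / [5]
  Insert 3 (step 6): P = [2, 3] / [5] / [6] / [7] / [8];  Q = [1, 3] / [2] / [4] / [5] / [6]
  Insert 1 (step 7): P = [1, 3] / [2] / [5] / [6] / [7] / [8];  Q = [1, 3] / [2] / [4] / [5] / [6] / [7]
  Insert 9 (step 8): P = [1, 3, 9] / [2] / [5] / [6] / [7] / [8];  Q = [1, 3, 8] / [2] / [4] / [5] / [6] / [7]
  Insert 4 (step 9): P = [1, 3, 4] / [2, 9] / [5] / [6] / [7] / [8];  Q = [1, 3, 8] / [2, 9] / [4] / [5] / [6] / [7]
Final shape: (3, 2, 1, 1, 1, 1).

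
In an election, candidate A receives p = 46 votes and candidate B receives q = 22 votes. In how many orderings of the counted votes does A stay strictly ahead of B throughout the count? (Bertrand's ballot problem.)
Strict-lead orderings = 141521997156845760

Total orderings of the 68 votes with 46 for A: C(68, 46) = 400978991944396320. By the Bertrand ballot formula (Cycle Lemma / reflection principle), the number of orderings in which A is strictly ahead of B throughout is (p − q)/(p + q) · C(p + q, p) = (46 − 22)/(46 + 22) · 400978991944396320 = 141521997156845760.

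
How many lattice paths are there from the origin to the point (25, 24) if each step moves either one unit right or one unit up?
Number of paths = 63205303218876

A monotone lattice path from (0, 0) to (25, 24) consists of 25 east steps and 24 north steps in some order, so it is determined by which 25 of the 49 steps are east. The count is C(49, 25) = 63205303218876.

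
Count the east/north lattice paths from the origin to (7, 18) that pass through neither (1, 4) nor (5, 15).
Number of paths = 200110

Inclusion–exclusion. Total paths: C(25, 7) = 480700. Through P₁: C(5, 1)·C(20, 6) = 193800. Through P₂: C(20, 5)·C(5, 2) = 155040. Since P₁ is strictly southwest of P₂, a monotone path through both must visit P₁ then P₂; paths through both = C(5, 1)·C(15, 4)·C(5, 2) = 68250. Avoid both = 480700 − 193800 − 155040 + 68250 = 200110.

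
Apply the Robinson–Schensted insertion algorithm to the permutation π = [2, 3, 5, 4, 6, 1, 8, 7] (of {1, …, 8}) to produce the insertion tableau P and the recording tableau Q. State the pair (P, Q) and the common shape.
P = [1, 3, 4, 6, 7] / [2, 8] / [5];  Q = [1, 2, 3, 5, 7] / [4, 8] / [6];  common shape = (5, 2, 1)

Row-insert the values π_1, π_2, … into P one at a time, bumping the leftmost entry strictly greater than the inserted value down to the next row. The recording tableau Q records, in position (i, j), the step at which that cell was added to P.
  Insert 2 (step 1): P = [2];  Q = [1]
  Insert 3 (step 2): P = [2, 3];  Q = [1, 2]
  Insert 5 (step 3): P = [2, 3, 5];  Q = [1, 2, 3]
  Insert 4 (step 4): P = [2, 3, 4] / [5];  Q = [1, 2, 3] / [4]
  Insert 6 (step 5): P = [2, 3, 4, 6] / [5];  Q = [1, 2, 3, 5] / [4]
  Insert 1 (step 6): P = [1, 3, 4, 6] / [2] / [5];  Q = [1, 2, 3, 5] / [4] / [6]
  Insert 8 (step 7): P = [1, 3, 4, 6, 8] / [2] / [5];  Q = [1, 2, 3, 5, 7] / [4] / [6]
  Insert 7 (step 8): P = [1, 3, 4, 6, 7] / [2, 8] / [5];  Q = [1, 2, 3, 5, 7] / [4, 8] / [6]
Final shape: (5, 2, 1).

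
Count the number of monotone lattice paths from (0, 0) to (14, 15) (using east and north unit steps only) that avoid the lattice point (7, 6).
Number of paths = 57927720

Total paths from (0, 0) to (14, 15): C(29, 14) = 77558760. Paths through (7, 6): (paths (0, 0) → (7, 6)) × (paths (7, 6) → (14, 15)) = C(13, 7) · C(16, 7) = 1716 · 11440 = 19631040. Avoidance count = 77558760 − 19631040 = 57927720.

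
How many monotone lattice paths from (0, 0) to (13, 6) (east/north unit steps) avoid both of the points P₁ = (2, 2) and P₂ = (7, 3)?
Number of paths = 11886

Inclusion–exclusion. Total paths: C(19, 13) = 27132. Through P₁: C(4, 2)·C(15, 11) = 8190. Through P₂: C(10, 7)·C(9, 6) = 10080. Since P₁ is strictly southwest of P₂, a monotone path through both must visit P₁ then P₂; paths through both = C(4, 2)·C(6, 5)·C(9, 6) = 3024. Avoid both = 27132 − 8190 − 10080 + 3024 = 11886.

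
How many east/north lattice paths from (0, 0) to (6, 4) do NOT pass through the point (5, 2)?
Number of paths = 147

Total paths from (0, 0) to (6, 4): C(10, 6) = 210. Paths through (5, 2): (paths (0, 0) → (5, 2)) × (paths (5, 2) → (6, 4)) = C(7, 5) · C(3, 1) = 21 · 3 = 63. Avoidance count = 210 − 63 = 147.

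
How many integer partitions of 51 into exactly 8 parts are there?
p(51, 8 parts) = 14012

Partitions of n into exactly k parts are in bijection with partitions of n − k into at most k parts (subtract 1 from each part). So p(51, exactly 8) = p(43, parts ≤ 8). Computing via the recurrence p(m, j) = p(m, j−1) + p(m−j, j) gives 14012.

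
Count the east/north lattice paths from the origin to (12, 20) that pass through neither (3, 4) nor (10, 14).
Number of paths = 118432587

Inclusion–exclusion. Total paths: C(32, 12) = 225792840. Through P₁: C(7, 3)·C(25, 9) = 71504125. Through P₂: C(24, 10)·C(8, 2) = 54915168. Since P₁ is strictly southwest of P₂, a monotone path through both must visit P₁ then P₂; paths through both = C(7, 3)·C(17, 7)·C(8, 2) = 19059040. Avoid both = 225792840 − 71504125 − 54915168 + 19059040 = 118432587.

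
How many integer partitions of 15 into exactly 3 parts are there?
p(15, 3 parts) = 19

Partitions of n into exactly k parts ↔ partitions of n − k into at most k parts (subtract 1 from each part). For n = 15, k = 3, the partitions are: 13+1+1, 12+2+1, 11+3+1, 11+2+2, 10+4+1, 10+3+2, 9+5+1, 9+4+2, 9+3+3, 8+6+1, 8+5+2, 8+4+3, 7+7+1, 7+6+2, 7+5+3, 7+4+4, 6+6+3, 6+5+4, 5+5+5. Count = 19.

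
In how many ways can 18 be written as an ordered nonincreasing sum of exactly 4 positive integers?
p(18, 4 parts) = 47

Partitions of n into exactly k parts are in bijection with partitions of n − k into at most k parts (subtract 1 from each part). So p(18, exactly 4) = p(14, parts ≤ 4). Computing via the recurrence p(m, j) = p(m, j−1) + p(m−j, j) gives 47.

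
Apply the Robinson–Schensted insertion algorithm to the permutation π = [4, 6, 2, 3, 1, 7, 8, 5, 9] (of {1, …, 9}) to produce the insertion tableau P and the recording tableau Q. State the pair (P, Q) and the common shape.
P = [1, 3, 5, 8, 9] / [2, 6, 7] / [4];  Q = [1, 2, 6, 7, 9] / [3, 4, 8] / [5];  common shape = (5, 3, 1)

Row-insert the values π_1, π_2, … into P one at a time, bumping the leftmost entry strictly greater than the inserted value down to the next row. The recording tableau Q records, in position (i, j), the step at which that cell was added to P.
  Insert 4 (step 1): P = [4];  Q = [1]
  Insert 6 (step 2): P = [4, 6];  Q = [1, 2]
  Insert 2 (step 3): P = [2, 6] / [4];  Q = [1, 2] / [3]
  Insert 3 (step 4): P = [2, 3] / [4, 6];  Q = [1, 2] / [3, 4]
  Insert 1 (step 5): P = [1, 3] / [2, 6] / [4];  Q = [1, 2] / [3, 4] / [5]
  Insert 7 (step 6): P = [1, 3, 7] / [2, 6] / [4];  Q = [1, 2, 6] / [3, 4] / [5]
  Insert 8 (step 7): P = [1, 3, 7, 8] / [2, 6] / [4];  Q = [1, 2, 6, 7] / [3, 4] / [5]
  Insert 5 (step 8): P = [1, 3, 5, 8] / [2, 6, 7] / [4];  Q = [1, 2, 6, 7] / [3, 4, 8] / [5]
  Insert 9 (step 9): P = [1, 3, 5, 8, 9] / [2, 6, 7] / [4];  Q = [1, 2, 6, 7, 9] / [3, 4, 8] / [5]
Final shape: (5, 3, 1).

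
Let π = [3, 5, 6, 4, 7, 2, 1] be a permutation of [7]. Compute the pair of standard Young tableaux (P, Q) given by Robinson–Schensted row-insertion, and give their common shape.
P = [1, 4, 6, 7] / [2] / [3] / [5];  Q = [1, 2, 3, 5] / [4] / [6] / [7];  common shape = (4, 1, 1, 1)

Row-insert the values π_1, π_2, … into P one at a time, bumping the leftmost entry strictly greater than the inserted value down to the next row. The recording tableau Q records, in position (i, j), the step at which that cell was added to P.
  Insert 3 (step 1): P = [3];  Q = [1]
  Insert 5 (step 2): P = [3, 5];  Q = [1, 2]
  Insert 6 (step 3): P = [3, 5, 6];  Q = [1, 2, 3]
  Insert 4 (step 4): P = [3, 4, 6] / [5];  Q = [1, 2, 3] / [4]
  Insert 7 (step 5): P = [3, 4, 6, 7] / [5];  Q = [1, 2, 3, 5] / [4]
  Insert 2 (step 6): P = [2, 4, 6, 7] / [3] / [5];  Q = [1, 2, 3, 5] / [4] / [6]
  Insert 1 (step 7): P = [1, 4, 6, 7] / [2] / [3] / [5];  Q = [1, 2, 3, 5] / [4] / [6] / [7]
Final shape: (4, 1, 1, 1).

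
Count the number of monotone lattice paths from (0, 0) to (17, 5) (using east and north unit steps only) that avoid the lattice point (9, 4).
Number of paths = 19899

Total paths from (0, 0) to (17, 5): C(22, 17) = 26334. Paths through (9, 4): (paths (0, 0) → (9, 4)) × (paths (9, 4) → (17, 5)) = C(13, 9) · C(9, 8) = 715 · 9 = 6435. Avoidance count = 26334 − 6435 = 19899.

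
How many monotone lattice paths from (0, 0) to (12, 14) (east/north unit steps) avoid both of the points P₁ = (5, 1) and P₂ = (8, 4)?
Number of paths = 8817205

Inclusion–exclusion. Total paths: C(26, 12) = 9657700. Through P₁: C(6, 5)·C(20, 7) = 465120. Through P₂: C(12, 8)·C(14, 4) = 495495. Since P₁ is strictly southwest of P₂, a monotone path through both must visit P₁ then P₂; paths through both = C(6, 5)·C(6, 3)·C(14, 4) = 120120. Avoid both = 9657700 − 465120 − 495495 + 120120 = 8817205.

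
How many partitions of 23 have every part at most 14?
p(23, parts ≤ 14) = 1188

Use the recurrence p(n, m) = p(n, m−1) + p(n−m, m): either the largest part is < m (count p(n, m−1)) or the largest part is exactly m (remove one copy of m, count p(n−m, m)). With p(0, ·) = 1 this gives p(23, parts ≤ 14) = 1188. (By conjugating Young diagrams, this also counts partitions of 23 into at most 14 parts.)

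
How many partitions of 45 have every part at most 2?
p(45, parts ≤ 2) = 23

Use the recurrence p(n, m) = p(n, m−1) + p(n−m, m): either the largest part is < m (count p(n, m−1)) or the largest part is exactly m (remove one copy of m, count p(n−m, m)). With p(0, ·) = 1 this gives p(45, parts ≤ 2) = 23. (By conjugating Young diagrams, this also counts partitions of 45 into at most 2 parts.)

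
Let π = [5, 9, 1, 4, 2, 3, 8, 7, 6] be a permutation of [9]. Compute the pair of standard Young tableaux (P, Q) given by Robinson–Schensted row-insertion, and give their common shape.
P = [1, 2, 3, 6] / [4, 7] / [5, 8] / [9];  Q = [1, 2, 6, 7] / [3, 4] / [5, 8] / [9];  common shape = (4, 2, 2, 1)

Row-insert the values π_1, π_2, … into P one at a time, bumping the leftmost entry strictly greater than the inserted value down to the next row. The recording tableau Q records, in position (i, j), the step at which that cell was added to P.
  Insert 5 (step 1): P = [5];  Q = [1]
  Insert 9 (step 2): P = [5, 9];  Q = [1, 2]
  Insert 1 (step 3): P = [1, 9] / [5];  Q = [1, 2] / [3]
  Insert 4 (step 4): P = [1, 4] / [5, 9];  Q = [1, 2] / [3, 4]
  Insert 2 (step 5): P = [1, 2] / [4, 9] / [5];  Q = [1, 2] / [3, 4] / [5]
  Insert 3 (step 6): P = [1, 2, 3] / [4, 9] / [5];  Q = [1, 2, 6] / [3, 4] / [5]
  Insert 8 (step 7): P = [1, 2, 3, 8] / [4, 9] / [5];  Q = [1, 2, 6, 7] / [3, 4] / [5]
  Insert 7 (step 8): P = [1, 2, 3, 7] / [4, 8] / [5, 9];  Q = [1, 2, 6, 7] / [3, 4] / [5, 8]
  Insert 6 (step 9): P = [1, 2, 3, 6] / [4, 7] / [5, 8] / [9];  Q = [1, 2, 6, 7] / [3, 4] / [5, 8] / [9]
Final shape: (4, 2, 2, 1).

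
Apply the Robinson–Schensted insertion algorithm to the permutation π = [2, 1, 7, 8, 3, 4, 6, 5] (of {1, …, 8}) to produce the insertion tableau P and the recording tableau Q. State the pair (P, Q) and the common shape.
P = [1, 3, 4, 5] / [2, 6, 8] / [7];  Q = [1, 3, 4, 7] / [2, 5, 6] / [8];  common shape = (4, 3, 1)

Row-insert the values π_1, π_2, … into P one at a time, bumping the leftmost entry strictly greater than the inserted value down to the next row. The recording tableau Q records, in position (i, j), the step at which that cell was added to P.
  Insert 2 (step 1): P = [2];  Q = [1]
  Insert 1 (step 2): P = [1] / [2];  Q = [1] / [2]
  Insert 7 (step 3): P = [1, 7] / [2];  Q = [1, 3] / [2]
  Insert 8 (step 4): P = [1, 7, 8] / [2];  Q = [1, 3, 4] / [2]
  Insert 3 (step 5): P = [1, 3, 8] / [2, 7];  Q = [1, 3, 4] / [2, 5]
  Insert 4 (step 6): P = [1, 3, 4] / [2, 7, 8];  Q = [1, 3, 4] / [2, 5, 6]
  Insert 6 (step 7): P = [1, 3, 4, 6] / [2, 7, 8];  Q = [1, 3, 4, 7] / [2, 5, 6]
  Insert 5 (step 8): P = [1, 3, 4, 5] / [2, 6, 8] / [7];  Q = [1, 3, 4, 7] / [2, 5, 6] / [8]
Final shape: (4, 3, 1).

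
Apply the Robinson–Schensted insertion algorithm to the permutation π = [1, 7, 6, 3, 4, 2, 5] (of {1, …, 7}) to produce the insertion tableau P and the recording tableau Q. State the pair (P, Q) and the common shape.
P = [1, 2, 4, 5] / [3] / [6] / [7];  Q = [1, 2, 5, 7] / [3] / [4] / [6];  common shape = (4, 1, 1, 1)

Row-insert the values π_1, π_2, … into P one at a time, bumping the leftmost entry strictly greater than the inserted value down to the next row. The recording tableau Q records, in position (i, j), the step at which that cell was added to P.
  Insert 1 (step 1): P = [1];  Q = [1]
  Insert 7 (step 2): P = [1, 7];  Q = [1, 2]
  Insert 6 (step 3): P = [1, 6] / [7];  Q = [1, 2] / [3]
  Insert 3 (step 4): P = [1, 3] / [6] / [7];  Q = [1, 2] / [3] / [4]
  Insert 4 (step 5): P = [1, 3, 4] / [6] / [7];  Q = [1, 2, 5] / [3] / [4]
  Insert 2 (step 6): P = [1, 2, 4] / [3] / [6] / [7];  Q = [1, 2, 5] / [3] / [4] / [6]
  Insert 5 (step 7): P = [1, 2, 4, 5] / [3] / [6] / [7];  Q = [1, 2, 5, 7] / [3] / [4] / [6]
Final shape: (4, 1, 1, 1).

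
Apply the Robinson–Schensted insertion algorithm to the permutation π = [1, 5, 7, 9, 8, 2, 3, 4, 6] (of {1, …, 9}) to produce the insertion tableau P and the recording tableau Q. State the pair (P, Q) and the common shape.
P = [1, 2, 3, 4, 6] / [5, 7, 8] / [9];  Q = [1, 2, 3, 4, 9] / [5, 7, 8] / [6];  common shape = (5, 3, 1)

Row-insert the values π_1, π_2, … into P one at a time, bumping the leftmost entry strictly greater than the inserted value down to the next row. The recording tableau Q records, in position (i, j), the step at which that cell was added to P.
  Insert 1 (step 1): P = [1];  Q = [1]
  Insert 5 (step 2): P = [1, 5];  Q = [1, 2]
  Insert 7 (step 3): P = [1, 5, 7];  Q = [1, 2, 3]
  Insert 9 (step 4): P = [1, 5, 7, 9];  Q = [1, 2, 3, 4]
  Insert 8 (step 5): P = [1, 5, 7, 8] / [9];  Q = [1, 2, 3, 4] / [5]
  Insert 2 (step 6): P = [1, 2, 7, 8] / [5] / [9];  Q = [1, 2, 3, 4] / [5] / [6]
  Insert 3 (step 7): P = [1, 2, 3, 8] / [5, 7] / [9];  Q = [1, 2, 3, 4] / [5, 7] / [6]
  Insert 4 (step 8): P = [1, 2, 3, 4] / [5, 7, 8] / [9];  Q = [1, 2, 3, 4] / [5, 7, 8] / [6]
  Insert 6 (step 9): P = [1, 2, 3, 4, 6] / [5, 7, 8] / [9];  Q = [1, 2, 3, 4, 9] / [5, 7, 8] / [6]
Final shape: (5, 3, 1).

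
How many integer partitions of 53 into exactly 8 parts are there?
p(53, 8 parts) = 17674

Partitions of n into exactly k parts are in bijection with partitions of n − k into at most k parts (subtract 1 from each part). So p(53, exactly 8) = p(45, parts ≤ 8). Computing via the recurrence p(m, j) = p(m, j−1) + p(m−j, j) gives 17674.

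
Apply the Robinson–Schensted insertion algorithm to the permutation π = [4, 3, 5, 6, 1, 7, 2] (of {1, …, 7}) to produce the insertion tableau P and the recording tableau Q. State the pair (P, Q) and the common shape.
P = [1, 2, 6, 7] / [3, 5] / [4];  Q = [1, 3, 4, 6] / [2, 7] / [5];  common shape = (4, 2, 1)

Row-insert the values π_1, π_2, … into P one at a time, bumping the leftmost entry strictly greater than the inserted value down to the next row. The recording tableau Q records, in position (i, j), the step at which that cell was added to P.
  Insert 4 (step 1): P = [4];  Q = [1]
  Insert 3 (step 2): P = [3] / [4];  Q = [1] / [2]
  Insert 5 (step 3): P = [3, 5] / [4];  Q = [1, 3] / [2]
  Insert 6 (step 4): P = [3, 5, 6] / [4];  Q = [1, 3, 4] / [2]
  Insert 1 (step 5): P = [1, 5, 6] / [3] / [4];  Q = [1, 3, 4] / [2] / [5]
  Insert 7 (step 6): P = [1, 5, 6, 7] / [3] / [4];  Q = [1, 3, 4, 6] / [2] / [5]
  Insert 2 (step 7): P = [1, 2, 6, 7] / [3, 5] / [4];  Q = [1, 3, 4, 6] / [2, 7] / [5]
Final shape: (4, 2, 1).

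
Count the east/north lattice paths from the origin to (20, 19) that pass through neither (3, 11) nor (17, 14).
Number of paths = 53693210830

Inclusion–exclusion. Total paths: C(39, 20) = 68923264410. Through P₁: C(14, 3)·C(25, 17) = 393693300. Through P₂: C(31, 17)·C(8, 3) = 14850221400. Since P₁ is strictly southwest of P₂, a monotone path through both must visit P₁ then P₂; paths through both = C(14, 3)·C(17, 14)·C(8, 3) = 13861120. Avoid both = 68923264410 − 393693300 − 14850221400 + 13861120 = 53693210830.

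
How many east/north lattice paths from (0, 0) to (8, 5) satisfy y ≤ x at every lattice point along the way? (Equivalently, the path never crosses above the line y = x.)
Number of paths = 572

By the reflection principle (André's argument), the number of monotone paths to (8, 5) with n ≤ m that never go above y = x is C(13, 8) − C(13, 9) = 1287 − 715 = 572.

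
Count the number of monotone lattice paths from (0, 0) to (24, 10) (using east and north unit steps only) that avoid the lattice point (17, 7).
Number of paths = 89595660

Total paths from (0, 0) to (24, 10): C(34, 24) = 131128140. Paths through (17, 7): (paths (0, 0) → (17, 7)) × (paths (17, 7) → (24, 10)) = C(24, 17) · C(10, 7) = 346104 · 120 = 41532480. Avoidance count = 131128140 − 41532480 = 89595660.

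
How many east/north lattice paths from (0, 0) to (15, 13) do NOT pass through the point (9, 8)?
Number of paths = 26210940

Total paths from (0, 0) to (15, 13): C(28, 15) = 37442160. Paths through (9, 8): (paths (0, 0) → (9, 8)) × (paths (9, 8) → (15, 13)) = C(17, 9) · C(11, 6) = 24310 · 462 = 11231220. Avoidance count = 37442160 − 11231220 = 26210940.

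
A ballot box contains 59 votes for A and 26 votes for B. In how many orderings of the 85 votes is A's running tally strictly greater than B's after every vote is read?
Strict-lead orderings = 1955488590075833510544

Total orderings of the 85 votes with 59 for A: C(85, 59) = 5036864550195328739280. By the Bertrand ballot formula (Cycle Lemma / reflection principle), the number of orderings in which A is strictly ahead of B throughout is (p − q)/(p + q) · C(p + q, p) = (59 − 26)/(59 + 26) · 5036864550195328739280 = 1955488590075833510544.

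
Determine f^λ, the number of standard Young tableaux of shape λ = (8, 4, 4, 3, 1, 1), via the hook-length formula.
# SYT of shape (8, 4, 4, 3, 1, 1) = 483492240

Hook-length formula: f^λ = n! / Π hook(c), product over all cells c of the Young diagram. For λ = (8, 4, 4, 3, 1, 1), n = 21 boxes. Hook lengths by row (left-to-right, top-to-bottom): [13, 10, 9, 7, 4, 3, 2, 1]; [8, 5, 4, 2]; [7, 4, 3, 1]; [5, 2, 1]; [2]; [1]. Product of hooks = 105670656000. So f^λ = 21! / 105670656000 = 51090942171709440000 / 105670656000 = 483492240.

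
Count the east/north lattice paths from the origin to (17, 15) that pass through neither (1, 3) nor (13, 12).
Number of paths = 303175400

Inclusion–exclusion. Total paths: C(32, 17) = 565722720. Through P₁: C(4, 1)·C(28, 16) = 121687020. Through P₂: C(25, 13)·C(7, 4) = 182010500. Since P₁ is strictly southwest of P₂, a monotone path through both must visit P₁ then P₂; paths through both = C(4, 1)·C(21, 12)·C(7, 4) = 41150200. Avoid both = 565722720 − 121687020 − 182010500 + 41150200 = 303175400.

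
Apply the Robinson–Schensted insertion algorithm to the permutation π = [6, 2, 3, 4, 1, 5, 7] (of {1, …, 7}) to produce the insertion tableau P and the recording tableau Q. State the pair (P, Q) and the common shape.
P = [1, 3, 4, 5, 7] / [2] / [6];  Q = [1, 3, 4, 6, 7] / [2] / [5];  common shape = (5, 1, 1)

Row-insert the values π_1, π_2, … into P one at a time, bumping the leftmost entry strictly greater than the inserted value down to the next row. The recording tableau Q records, in position (i, j), the step at which that cell was added to P.
  Insert 6 (step 1): P = [6];  Q = [1]
  Insert 2 (step 2): P = [2] / [6];  Q = [1] / [2]
  Insert 3 (step 3): P = [2, 3] / [6];  Q = [1, 3] / [2]
  Insert 4 (step 4): P = [2, 3, 4] / [6];  Q = [1, 3, 4] / [2]
  Insert 1 (step 5): P = [1, 3, 4] / [2] / [6];  Q = [1, 3, 4] / [2] / [5]
  Insert 5 (step 6): P = [1, 3, 4, 5] / [2] / [6];  Q = [1, 3, 4, 6] / [2] / [5]
  Insert 7 (step 7): P = [1, 3, 4, 5, 7] / [2] / [6];  Q = [1, 3, 4, 6, 7] / [2] / [5]
Final shape: (5, 1, 1).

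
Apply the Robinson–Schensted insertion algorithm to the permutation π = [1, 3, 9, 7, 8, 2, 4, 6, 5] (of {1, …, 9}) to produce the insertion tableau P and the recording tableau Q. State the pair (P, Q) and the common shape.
P = [1, 2, 4, 5] / [3, 6, 8] / [7] / [9];  Q = [1, 2, 3, 5] / [4, 7, 8] / [6] / [9];  common shape = (4, 3, 1, 1)

Row-insert the values π_1, π_2, … into P one at a time, bumping the leftmost entry strictly greater than the inserted value down to the next row. The recording tableau Q records, in position (i, j), the step at which that cell was added to P.
  Insert 1 (step 1): P = [1];  Q = [1]
  Insert 3 (step 2): P = [1, 3];  Q = [1, 2]
  Insert 9 (step 3): P = [1, 3, 9];  Q = [1, 2, 3]
  Insert 7 (step 4): P = [1, 3, 7] / [9];  Q = [1, 2, 3] / [4]
  Insert 8 (step 5): P = [1, 3, 7, 8] / [9];  Q = [1, 2, 3, 5] / [4]
  Insert 2 (step 6): P = [1, 2, 7, 8] / [3] / [9];  Q = [1, 2, 3, 5] / [4] / [6]
  Insert 4 (step 7): P = [1, 2, 4, 8] / [3, 7] / [9];  Q = [1, 2, 3, 5] / [4, 7] / [6]
  Insert 6 (step 8): P = [1, 2, 4, 6] / [3, 7, 8] / [9];  Q = [1, 2, 3, 5] / [4, 7, 8] / [6]
  Insert 5 (step 9): P = [1, 2, 4, 5] / [3, 6, 8] / [7] / [9];  Q = [1, 2, 3, 5] / [4, 7, 8] / [6] / [9]
Final shape: (4, 3, 1, 1).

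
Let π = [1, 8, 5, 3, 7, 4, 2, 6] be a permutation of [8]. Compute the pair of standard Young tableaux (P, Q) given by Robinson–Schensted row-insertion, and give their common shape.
P = [1, 2, 4, 6] / [3, 7] / [5] / [8];  Q = [1, 2, 5, 8] / [3, 6] / [4] / [7];  common shape = (4, 2, 1, 1)

Row-insert the values π_1, π_2, … into P one at a time, bumping the leftmost entry strictly greater than the inserted value down to the next row. The recording tableau Q records, in position (i, j), the step at which that cell was added to P.
  Insert 1 (step 1): P = [1];  Q = [1]
  Insert 8 (step 2): P = [1, 8];  Q = [1, 2]
  Insert 5 (step 3): P = [1, 5] / [8];  Q = [1, 2] / [3]
  Insert 3 (step 4): P = [1, 3] / [5] / [8];  Q = [1, 2] / [3] / [4]
  Insert 7 (step 5): P = [1, 3, 7] / [5] / [8];  Q = [1, 2, 5] / [3] / [4]
  Insert 4 (step 6): P = [1, 3, 4] / [5, 7] / [8];  Q = [1, 2, 5] / [3, 6] / [4]
  Insert 2 (step 7): P = [1, 2, 4] / [3, 7] / [5] / [8];  Q = [1, 2, 5] / [3, 6] / [4] / [7]
  Insert 6 (step 8): P = [1, 2, 4, 6] / [3, 7] / [5] / [8];  Q = [1, 2, 5, 8] / [3, 6] / [4] / [7]
Final shape: (4, 2, 1, 1).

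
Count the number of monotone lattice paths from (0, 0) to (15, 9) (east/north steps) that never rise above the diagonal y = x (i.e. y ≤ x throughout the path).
Number of paths = 572033

By the reflection principle (André's argument), the number of monotone paths to (15, 9) with n ≤ m that never go above y = x is C(24, 15) − C(24, 16) = 1307504 − 735471 = 572033.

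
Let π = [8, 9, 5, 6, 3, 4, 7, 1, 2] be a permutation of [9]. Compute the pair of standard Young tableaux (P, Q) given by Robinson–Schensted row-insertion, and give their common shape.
P = [1, 2, 7] / [3, 4] / [5, 6] / [8, 9];  Q = [1, 2, 7] / [3, 4] / [5, 6] / [8, 9];  common shape = (3, 2, 2, 2)

Row-insert the values π_1, π_2, … into P one at a time, bumping the leftmost entry strictly greater than the inserted value down to the next row. The recording tableau Q records, in position (i, j), the step at which that cell was added to P.
  Insert 8 (step 1): P = [8];  Q = [1]
  Insert 9 (step 2): P = [8, 9];  Q = [1, 2]
  Insert 5 (step 3): P = [5, 9] / [8];  Q = [1, 2] / [3]
  Insert 6 (step 4): P = [5, 6] / [8, 9];  Q = [1, 2] / [3, 4]
  Insert 3 (step 5): P = [3, 6] / [5, 9] / [8];  Q = [1, 2] / [3, 4] / [5]
  Insert 4 (step 6): P = [3, 4] / [5, 6] / [8, 9];  Q = [1, 2] / [3, 4] / [5, 6]
  Insert 7 (step 7): P = [3, 4, 7] / [5, 6] / [8, 9];  Q = [1, 2, 7] / [3, 4] / [5, 6]
  Insert 1 (step 8): P = [1, 4, 7] / [3, 6] / [5, 9] / [8];  Q = [1, 2, 7] / [3, 4] / [5, 6] / [8]
  Insert 2 (step 9): P = [1, 2, 7] / [3, 4] / [5, 6] / [8, 9];  Q = [1, 2, 7] / [3, 4] / [5, 6] / [8, 9]
Final shape: (3, 2, 2, 2).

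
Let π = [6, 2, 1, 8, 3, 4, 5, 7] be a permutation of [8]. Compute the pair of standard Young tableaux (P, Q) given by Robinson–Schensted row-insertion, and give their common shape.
P = [1, 3, 4, 5, 7] / [2, 8] / [6];  Q = [1, 4, 6, 7, 8] / [2, 5] / [3];  common shape = (5, 2, 1)

Row-insert the values π_1, π_2, … into P one at a time, bumping the leftmost entry strictly greater than the inserted value down to the next row. The recording tableau Q records, in position (i, j), the step at which that cell was added to P.
  Insert 6 (step 1): P = [6];  Q = [1]
  Insert 2 (step 2): P = [2] / [6];  Q = [1] / [2]
  Insert 1 (step 3): P = [1] / [2] / [6];  Q = [1] / [2] / [3]
  Insert 8 (step 4): P = [1, 8] / [2] / [6];  Q = [1, 4] / [2] / [3]
  Insert 3 (step 5): P = [1, 3] / [2, 8] / [6];  Q = [1, 4] / [2, 5] / [3]
  Insert 4 (step 6): P = [1, 3, 4] / [2, 8] / [6];  Q = [1, 4, 6] / [2, 5] / [3]
  Insert 5 (step 7): P = [1, 3, 4, 5] / [2, 8] / [6];  Q = [1, 4, 6, 7] / [2, 5] / [3]
  Insert 7 (step 8): P = [1, 3, 4, 5, 7] / [2, 8] / [6];  Q = [1, 4, 6, 7, 8] / [2, 5] / [3]
Final shape: (5, 2, 1).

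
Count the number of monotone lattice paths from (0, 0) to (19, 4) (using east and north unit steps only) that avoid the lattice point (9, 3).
Number of paths = 6435

Total paths from (0, 0) to (19, 4): C(23, 19) = 8855. Paths through (9, 3): (paths (0, 0) → (9, 3)) × (paths (9, 3) → (19, 4)) = C(12, 9) · C(11, 10) = 220 · 11 = 2420. Avoidance count = 8855 − 2420 = 6435.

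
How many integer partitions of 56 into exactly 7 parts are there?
p(56, 7 parts) = 16475

Partitions of n into exactly k parts are in bijection with partitions of n − k into at most k parts (subtract 1 from each part). So p(56, exactly 7) = p(49, parts ≤ 7). Computing via the recurrence p(m, j) = p(m, j−1) + p(m−j, j) gives 16475.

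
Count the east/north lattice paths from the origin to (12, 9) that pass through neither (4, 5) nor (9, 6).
Number of paths = 146580

Inclusion–exclusion. Total paths: C(21, 12) = 293930. Through P₁: C(9, 4)·C(12, 8) = 62370. Through P₂: C(15, 9)·C(6, 3) = 100100. Since P₁ is strictly southwest of P₂, a monotone path through both must visit P₁ then P₂; paths through both = C(9, 4)·C(6, 5)·C(6, 3) = 15120. Avoid both = 293930 − 62370 − 100100 + 15120 = 146580.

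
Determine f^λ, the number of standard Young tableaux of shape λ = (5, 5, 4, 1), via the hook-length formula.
# SYT of shape (5, 5, 4, 1) = 54054

Hook-length formula: f^λ = n! / Π hook(c), product over all cells c of the Young diagram. For λ = (5, 5, 4, 1), n = 15 boxes. Hook lengths by row (left-to-right, top-to-bottom): [8, 6, 5, 4, 2]; [7, 5, 4, 3, 1]; [5, 3, 2, 1]; [1]. Product of hooks = 24192000. So f^λ = 15! / 24192000 = 1307674368000 / 24192000 = 54054.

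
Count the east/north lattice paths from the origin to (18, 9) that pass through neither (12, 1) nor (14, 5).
Number of paths = 3847476

Inclusion–exclusion. Total paths: C(27, 18) = 4686825. Through P₁: C(13, 12)·C(14, 6) = 39039. Through P₂: C(19, 14)·C(8, 4) = 813960. Since P₁ is strictly southwest of P₂, a monotone path through both must visit P₁ then P₂; paths through both = C(13, 12)·C(6, 2)·C(8, 4) = 13650. Avoid both = 4686825 − 39039 − 813960 + 13650 = 3847476.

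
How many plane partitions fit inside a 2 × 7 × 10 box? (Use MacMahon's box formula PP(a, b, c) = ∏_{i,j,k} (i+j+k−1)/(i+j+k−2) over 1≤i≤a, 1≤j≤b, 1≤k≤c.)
PP(2, 7, 10) = 77364144

Evaluate the triple product over i = 1..2, j = 1..7, k = 1..10. The factors are (2/1) · (3/2) · (4/3) · (5/4) · (6/5) · (7/6) · (8/7) · (9/8) · … (140 factors total). The numerators and denominators telescope so the product is an integer; carrying out the multiplication exactly gives PP(2, 7, 10) = 77364144.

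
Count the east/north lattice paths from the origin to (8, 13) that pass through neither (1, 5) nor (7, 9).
Number of paths = 113980

Inclusion–exclusion. Total paths: C(21, 8) = 203490. Through P₁: C(6, 1)·C(15, 7) = 38610. Through P₂: C(16, 7)·C(5, 1) = 57200. Since P₁ is strictly southwest of P₂, a monotone path through both must visit P₁ then P₂; paths through both = C(6, 1)·C(10, 6)·C(5, 1) = 6300. Avoid both = 203490 − 38610 − 57200 + 6300 = 113980.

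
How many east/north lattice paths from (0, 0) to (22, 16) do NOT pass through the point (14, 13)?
Number of paths = 18930354930

Total paths from (0, 0) to (22, 16): C(38, 22) = 22239974430. Paths through (14, 13): (paths (0, 0) → (14, 13)) × (paths (14, 13) → (22, 16)) = C(27, 14) · C(11, 8) = 20058300 · 165 = 3309619500. Avoidance count = 22239974430 − 3309619500 = 18930354930.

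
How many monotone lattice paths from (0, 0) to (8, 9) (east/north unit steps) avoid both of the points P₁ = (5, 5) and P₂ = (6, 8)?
Number of paths = 9505

Inclusion–exclusion. Total paths: C(17, 8) = 24310. Through P₁: C(10, 5)·C(7, 3) = 8820. Through P₂: C(14, 6)·C(3, 2) = 9009. Since P₁ is strictly southwest of P₂, a monotone path through both must visit P₁ then P₂; paths through both = C(10, 5)·C(4, 1)·C(3, 2) = 3024. Avoid both = 24310 − 8820 − 9009 + 3024 = 9505.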